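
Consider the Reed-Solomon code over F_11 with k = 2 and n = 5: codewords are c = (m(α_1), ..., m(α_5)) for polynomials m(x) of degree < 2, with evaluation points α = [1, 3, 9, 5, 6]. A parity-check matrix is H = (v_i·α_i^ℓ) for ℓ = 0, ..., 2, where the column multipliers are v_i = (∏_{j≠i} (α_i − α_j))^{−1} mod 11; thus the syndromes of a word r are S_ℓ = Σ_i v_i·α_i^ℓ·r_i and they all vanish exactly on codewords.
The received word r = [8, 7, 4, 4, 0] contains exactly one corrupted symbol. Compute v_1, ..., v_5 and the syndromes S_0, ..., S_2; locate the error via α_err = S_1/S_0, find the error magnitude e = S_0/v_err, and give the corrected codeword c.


S = (2, 10, 6), error at position 4, error magnitude e = 9, c = [8, 7, 4, 6, 0].

Step 1: column multipliers v_i = (∏_{j≠i}(α_i − α_j))^{−1} mod 11.
  i = 1 (α = 1): (1−3)(1−9)(1−5)(1−6) = (−2)·(−8)·(−4)·(−5) = 320 ≡ 1, so v_1 = 1^{−1} = 1 (mod 11).
  i = 2 (α = 3): (3−1)(3−9)(3−5)(3−6) = 2·(−6)·(−2)·(−3) = −72 ≡ 5, so v_2 = 5^{−1} = 9 (mod 11).
  i = 3 (α = 9): (9−1)(9−3)(9−5)(9−6) = 8·6·4·3 = 576 ≡ 4, so v_3 = 4^{−1} = 3 (mod 11).
  i = 4 (α = 5): (5−1)(5−3)(5−9)(5−6) = 4·2·(−4)·(−1) = 32 ≡ 10, so v_4 = 10^{−1} = 10 (mod 11).
  i = 5 (α = 6): (6−1)(6−3)(6−9)(6−5) = 5·3·(−3)·1 = −45 ≡ 10, so v_5 = 10^{−1} = 10 (mod 11).
  v = [1, 9, 3, 10, 10].
Step 2: syndromes of r = [8, 7, 4, 4, 0] (all sums mod 11).
  S_0 = Σ v_i r_i = 1·8 + 9·7 + 3·4 + 10·4 + 10·0 = 123 ≡ 2.
  S_1 = Σ v_i α_i r_i = 1·1·8 + 9·3·7 + 3·9·4 + 10·5·4 + 10·6·0 = 505 ≡ 10.
  α_i^2 mod 11 = [1, 9, 4, 3, 3].
  S_2 = Σ v_i α_i^2 r_i = 1·1·8 + 9·9·7 + 3·4·4 + 10·3·4 + 10·3·0 = 743 ≡ 6.
  S = (2, 10, 6) ≠ 0, so r is not a codeword (an error is present).
Step 3: locate the error. For a single error e at position i, S_ℓ = v_i·e·α_i^ℓ, so α_err = S_1/S_0.
  S_0^{−1} = 2^{−1} = 6 (mod 11), so α_err = 10·6 = 60 ≡ 5 = α_4. Error position i = 4.
  Consistency check: S_2/S_1 = 6·10 = 60 ≡ 5 = α_err ✓ (single-error assumption holds).
Step 4: error magnitude e = S_0/v_4 = S_0·∏_{j≠4}(α_4 − α_j) = 2·10 = 20 ≡ 9 (mod 11).
Step 5: correct position 4: c_4 = r_4 − e = 4 − 9 ≡ 6 (mod 11). Hence c = [8, 7, 4, 6, 0].
  Check: interpolating c through the α_i gives m(x) = 3 + 5·x (degree < 2) with m(α_i) = c_i for every i, so c is indeed a codeword.


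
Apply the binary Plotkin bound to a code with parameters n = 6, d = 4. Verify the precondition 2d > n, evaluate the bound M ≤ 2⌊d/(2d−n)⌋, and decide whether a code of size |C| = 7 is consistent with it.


Plotkin bound M ≤ 4; given |C| = 7 > bound (violated).

Check applicability: 2d = 8, n = 6.
2d − n = 2 > 0, so Plotkin applies.
Compute d/(2d−n) = 4/2 ≈ 2.0000.
⌊d/(2d−n)⌋ = 2.
Plotkin bound: M ≤ 2·2 = 4.
Given |C| = 7, check: VIOLATED.
This |C| is above the Plotkin bound, so no binary code with n = 6, d = 4 and 7 codewords exists.


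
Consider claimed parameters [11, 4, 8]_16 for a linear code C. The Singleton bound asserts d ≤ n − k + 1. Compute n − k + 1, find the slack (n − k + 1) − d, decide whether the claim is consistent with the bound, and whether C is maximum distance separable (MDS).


Singleton RHS = n − k + 1 = 8, slack = 0, bound satisfied, MDS.

Singleton bound: d ≤ n − k + 1.
Here n = 11, k = 4, so n − k + 1 = 8.
Given d = 8, check d ≤ 8: YES.
Slack = (n − k + 1) − d = 0.
The code is MDS (slack = 0).
Description: the claimed parameters are [11, 4, 8]_16; such a code would be MDS (meets Singleton bound).


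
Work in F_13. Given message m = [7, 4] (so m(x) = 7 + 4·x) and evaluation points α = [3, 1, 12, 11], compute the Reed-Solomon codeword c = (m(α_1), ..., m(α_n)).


c = [6, 11, 3, 12]

Message polynomial: m(x) = 7 + 4·x (mod 13).
For each evaluation point α_i, compute m(α_i) mod 13:
  α_1 = 3: Horner steps 4 → 6, so m(3) = 6.
  α_2 = 1: Horner steps 4 → 11, so m(1) = 11.
  α_3 = 12: Horner steps 4 → 3, so m(12) = 3.
  α_4 = 11: Horner steps 4 → 12, so m(11) = 12.
Codeword c = [6, 11, 3, 12] ∈ F_13^4.


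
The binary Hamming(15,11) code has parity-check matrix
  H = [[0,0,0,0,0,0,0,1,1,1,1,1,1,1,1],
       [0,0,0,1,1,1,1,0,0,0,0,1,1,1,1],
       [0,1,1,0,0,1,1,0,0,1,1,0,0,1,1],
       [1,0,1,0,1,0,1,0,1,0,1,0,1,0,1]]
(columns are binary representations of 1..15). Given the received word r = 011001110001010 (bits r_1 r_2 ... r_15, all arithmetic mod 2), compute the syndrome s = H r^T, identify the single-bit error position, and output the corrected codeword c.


s = (1, 0, 1, 0)^T, error position = 10, corrected codeword c = 011001110101010

Compute s = H r^T mod 2 one row at a time:
  s_1 = 1 + 0 + 0 + 0 + 1 + 0 + 1 + 0 = 3 ≡ 1 (mod 2).
  s_2 = 0 + 0 + 1 + 1 + 1 + 0 + 1 + 0 = 4 ≡ 0 (mod 2).
  s_3 = 1 + 1 + 1 + 1 + 0 + 0 + 1 + 0 = 5 ≡ 1 (mod 2).
  s_4 = 0 + 1 + 0 + 1 + 0 + 0 + 0 + 0 = 2 ≡ 0 (mod 2).
s = (1, 0, 1, 0)^T — this equals column 10 of H (binary 1010), so error is at position 10.
Correct: flip bit 10 of r = 011001110001010 to get c = 011001110101010.


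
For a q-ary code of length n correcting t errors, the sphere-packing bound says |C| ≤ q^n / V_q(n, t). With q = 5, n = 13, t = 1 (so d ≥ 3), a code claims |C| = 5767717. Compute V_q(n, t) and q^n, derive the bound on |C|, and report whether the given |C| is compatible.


V_q(n, t) = 53, q^n = 1220703125, Hamming bound = 23032134, |C| = 5767717 ≤ bound (satisfied).

Step 1: Compute V_q(n, t) = Σ_{j=0}^1 C(n, j) (q−1)^j.
  j = 0: C(13,0)·(4)^0 = 1·1 = 1.
  j = 1: C(13,1)·(4)^1 = 13·4 = 52.
  V_q(n, t) = 1 + 52 = 53.
Step 2: q^n = 5^13 = 1220703125.
Step 3: Hamming bound ⌊q^n / V_q(n,t)⌋ = ⌊1220703125/53⌋ = 23032134.
Step 4: Compare |C| = 5767717 to 23032134: satisfied.
The claimed |C| lies below the Hamming bound.


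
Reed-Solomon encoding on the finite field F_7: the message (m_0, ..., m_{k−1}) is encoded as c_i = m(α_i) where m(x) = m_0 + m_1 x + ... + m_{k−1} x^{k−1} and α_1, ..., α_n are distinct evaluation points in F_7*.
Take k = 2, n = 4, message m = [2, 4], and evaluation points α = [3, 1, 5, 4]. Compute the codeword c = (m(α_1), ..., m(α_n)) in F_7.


c = [0, 6, 1, 4]

Message polynomial: m(x) = 2 + 4·x (mod 7).
For each evaluation point α_i, compute m(α_i) mod 7:
  α_1 = 3: Horner steps 4 → 0, so m(3) = 0.
  α_2 = 1: Horner steps 4 → 6, so m(1) = 6.
  α_3 = 5: Horner steps 4 → 1, so m(5) = 1.
  α_4 = 4: Horner steps 4 → 4, so m(4) = 4.
Codeword c = [0, 6, 1, 4] ∈ F_7^4.


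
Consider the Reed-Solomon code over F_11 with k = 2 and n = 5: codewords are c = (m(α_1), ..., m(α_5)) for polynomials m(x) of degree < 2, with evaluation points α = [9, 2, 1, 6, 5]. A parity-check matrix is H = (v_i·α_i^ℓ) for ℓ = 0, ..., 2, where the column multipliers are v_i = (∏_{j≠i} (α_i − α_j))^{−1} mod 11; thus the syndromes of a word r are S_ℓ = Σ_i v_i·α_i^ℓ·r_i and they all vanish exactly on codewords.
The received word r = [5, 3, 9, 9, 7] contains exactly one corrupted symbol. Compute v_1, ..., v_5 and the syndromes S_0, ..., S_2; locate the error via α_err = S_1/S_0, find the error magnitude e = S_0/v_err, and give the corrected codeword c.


S = (5, 8, 4), error at position 4, error magnitude e = 8, c = [5, 3, 9, 1, 7].

Step 1: column multipliers v_i = (∏_{j≠i}(α_i − α_j))^{−1} mod 11.
  i = 1 (α = 9): (9−2)(9−1)(9−6)(9−5) = 7·8·3·4 = 672 ≡ 1, so v_1 = 1^{−1} = 1 (mod 11).
  i = 2 (α = 2): (2−9)(2−1)(2−6)(2−5) = (−7)·1·(−4)·(−3) = −84 ≡ 4, so v_2 = 4^{−1} = 3 (mod 11).
  i = 3 (α = 1): (1−9)(1−2)(1−6)(1−5) = (−8)·(−1)·(−5)·(−4) = 160 ≡ 6, so v_3 = 6^{−1} = 2 (mod 11).
  i = 4 (α = 6): (6−9)(6−2)(6−1)(6−5) = (−3)·4·5·1 = −60 ≡ 6, so v_4 = 6^{−1} = 2 (mod 11).
  i = 5 (α = 5): (5−9)(5−2)(5−1)(5−6) = (−4)·3·4·(−1) = 48 ≡ 4, so v_5 = 4^{−1} = 3 (mod 11).
  v = [1, 3, 2, 2, 3].
Step 2: syndromes of r = [5, 3, 9, 9, 7] (all sums mod 11).
  S_0 = Σ v_i r_i = 1·5 + 3·3 + 2·9 + 2·9 + 3·7 = 71 ≡ 5.
  S_1 = Σ v_i α_i r_i = 1·9·5 + 3·2·3 + 2·1·9 + 2·6·9 + 3·5·7 = 294 ≡ 8.
  α_i^2 mod 11 = [4, 4, 1, 3, 3].
  S_2 = Σ v_i α_i^2 r_i = 1·4·5 + 3·4·3 + 2·1·9 + 2·3·9 + 3·3·7 = 191 ≡ 4.
  S = (5, 8, 4) ≠ 0, so r is not a codeword (an error is present).
Step 3: locate the error. For a single error e at position i, S_ℓ = v_i·e·α_i^ℓ, so α_err = S_1/S_0.
  S_0^{−1} = 5^{−1} = 9 (mod 11), so α_err = 8·9 = 72 ≡ 6 = α_4. Error position i = 4.
  Consistency check: S_2/S_1 = 4·7 = 28 ≡ 6 = α_err ✓ (single-error assumption holds).
Step 4: error magnitude e = S_0/v_4 = S_0·∏_{j≠4}(α_4 − α_j) = 5·6 = 30 ≡ 8 (mod 11).
Step 5: correct position 4: c_4 = r_4 − e = 9 − 8 ≡ 1 (mod 11). Hence c = [5, 3, 9, 1, 7].
  Check: interpolating c through the α_i gives m(x) = 4 + 5·x (degree < 2) with m(α_i) = c_i for every i, so c is indeed a codeword.


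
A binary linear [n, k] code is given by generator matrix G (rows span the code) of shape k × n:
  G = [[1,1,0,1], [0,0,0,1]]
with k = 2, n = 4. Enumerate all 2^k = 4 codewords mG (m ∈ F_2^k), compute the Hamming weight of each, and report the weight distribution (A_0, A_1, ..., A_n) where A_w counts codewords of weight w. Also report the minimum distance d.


Weight distribution: A_0 = 1, A_1 = 1, A_2 = 1, A_3 = 1. Minimum distance d = 1.

Enumerate all 2^2 = 4 messages m ∈ F_2^2.
For each, compute codeword c = mG in F_2^4, then tally its weight.
  m = 00 → c = 0000, weight = 0.
  m = 10 → c = 1101, weight = 3.
  m = 01 → c = 0001, weight = 1.
  m = 11 → c = 1100, weight = 2.
Tally weights:
  weight 0: 1 codewords.
  weight 1: 1 codewords.
  weight 2: 1 codewords.
  weight 3: 1 codewords.
Minimum distance d = smallest w > 0 with A_w > 0 = 1.
Sanity: Σ A_w = 4 = 2^2 = 4 ✓.


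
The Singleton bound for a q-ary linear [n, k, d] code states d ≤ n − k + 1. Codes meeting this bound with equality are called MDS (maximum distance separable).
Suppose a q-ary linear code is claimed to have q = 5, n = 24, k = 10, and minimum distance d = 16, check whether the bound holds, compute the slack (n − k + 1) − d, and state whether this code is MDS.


Singleton RHS = n − k + 1 = 15, slack = -1, bound violated (no such code; not MDS).

Singleton bound: d ≤ n − k + 1.
Here n = 24, k = 10, so n − k + 1 = 15.
Given d = 16, check d ≤ 15: NO.
Slack = (n − k + 1) − d = -1.
The slack is negative: d = 16 exceeds n − k + 1 = 15 by 1, so the Singleton bound is violated and no linear [24, 10, 16]_5 code can exist. In particular it is not MDS (MDS requires d = n − k + 1 exactly).
Description: the claimed parameters are [24, 10, 16]_5; such a code would be impossible (violates the Singleton bound).


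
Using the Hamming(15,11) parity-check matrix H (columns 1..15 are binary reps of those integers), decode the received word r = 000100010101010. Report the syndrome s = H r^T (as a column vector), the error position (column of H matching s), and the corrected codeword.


s = (0, 1, 0, 0)^T, error position = 4, corrected codeword c = 000000010101010

Compute s = H r^T mod 2 one row at a time:
  s_1 = 1 + 0 + 1 + 0 + 1 + 0 + 1 + 0 = 4 ≡ 0 (mod 2).
  s_2 = 1 + 0 + 0 + 0 + 1 + 0 + 1 + 0 = 3 ≡ 1 (mod 2).
  s_3 = 0 + 0 + 0 + 0 + 1 + 0 + 1 + 0 = 2 ≡ 0 (mod 2).
  s_4 = 0 + 0 + 0 + 0 + 0 + 0 + 0 + 0 = 0 ≡ 0 (mod 2).
s = (0, 1, 0, 0)^T — this equals column 4 of H (binary 0100), so error is at position 4.
Correct: flip bit 4 of r = 000100010101010 to get c = 000000010101010.


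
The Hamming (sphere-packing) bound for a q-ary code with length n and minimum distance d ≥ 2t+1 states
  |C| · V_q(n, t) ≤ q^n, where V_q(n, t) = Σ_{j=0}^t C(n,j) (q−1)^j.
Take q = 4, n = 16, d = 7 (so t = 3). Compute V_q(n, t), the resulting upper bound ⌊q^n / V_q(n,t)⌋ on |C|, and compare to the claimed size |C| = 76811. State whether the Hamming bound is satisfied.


V_q(n, t) = 16249, q^n = 4294967296, Hamming bound = 264321, |C| = 76811 ≤ bound (satisfied).

Step 1: Compute V_q(n, t) = Σ_{j=0}^3 C(n, j) (q−1)^j.
  j = 0: C(16,0)·(3)^0 = 1·1 = 1.
  j = 1: C(16,1)·(3)^1 = 16·3 = 48.
  j = 2: C(16,2)·(3)^2 = 120·9 = 1080.
  j = 3: C(16,3)·(3)^3 = 560·27 = 15120.
  V_q(n, t) = 1 + 48 + 1080 + 15120 = 16249.
Step 2: q^n = 4^16 = 4294967296.
Step 3: Hamming bound ⌊q^n / V_q(n,t)⌋ = ⌊4294967296/16249⌋ = 264321.
Step 4: Compare |C| = 76811 to 264321: satisfied.
The claimed |C| lies below the Hamming bound.


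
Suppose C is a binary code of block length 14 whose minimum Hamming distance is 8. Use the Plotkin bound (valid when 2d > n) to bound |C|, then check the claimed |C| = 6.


Plotkin bound M ≤ 8; given |C| = 6 ≤ bound (satisfied).

Check applicability: 2d = 16, n = 14.
2d − n = 2 > 0, so Plotkin applies.
Compute d/(2d−n) = 8/2 ≈ 4.0000.
⌊d/(2d−n)⌋ = 4.
Plotkin bound: M ≤ 2·4 = 8.
Given |C| = 6, check: satisfied.
This |C| is below the Plotkin bound.


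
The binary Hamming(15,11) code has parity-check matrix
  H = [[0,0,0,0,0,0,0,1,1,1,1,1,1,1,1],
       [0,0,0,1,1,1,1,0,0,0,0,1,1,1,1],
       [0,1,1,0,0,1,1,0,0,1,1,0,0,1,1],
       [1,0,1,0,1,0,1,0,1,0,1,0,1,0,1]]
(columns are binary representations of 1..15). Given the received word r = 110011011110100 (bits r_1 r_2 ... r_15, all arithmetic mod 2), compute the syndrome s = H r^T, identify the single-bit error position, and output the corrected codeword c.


s = (1, 1, 0, 1)^T, error position = 13, corrected codeword c = 110011011110000

Compute s = H r^T mod 2 one row at a time:
  s_1 = 1 + 1 + 1 + 1 + 0 + 1 + 0 + 0 = 5 ≡ 1 (mod 2).
  s_2 = 0 + 1 + 1 + 0 + 0 + 1 + 0 + 0 = 3 ≡ 1 (mod 2).
  s_3 = 1 + 0 + 1 + 0 + 1 + 1 + 0 + 0 = 4 ≡ 0 (mod 2).
  s_4 = 1 + 0 + 1 + 0 + 1 + 1 + 1 + 0 = 5 ≡ 1 (mod 2).
s = (1, 1, 0, 1)^T — this equals column 13 of H (binary 1101), so error is at position 13.
Correct: flip bit 13 of r = 110011011110100 to get c = 110011011110000.


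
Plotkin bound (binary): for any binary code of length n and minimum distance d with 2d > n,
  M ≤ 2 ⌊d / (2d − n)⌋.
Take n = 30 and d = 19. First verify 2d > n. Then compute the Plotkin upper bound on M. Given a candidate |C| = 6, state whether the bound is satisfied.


Plotkin bound M ≤ 4; given |C| = 6 > bound (violated).

Check applicability: 2d = 38, n = 30.
2d − n = 8 > 0, so Plotkin applies.
Compute d/(2d−n) = 19/8 ≈ 2.3750.
⌊d/(2d−n)⌋ = 2.
Plotkin bound: M ≤ 2·2 = 4.
Given |C| = 6, check: VIOLATED.
This |C| is above the Plotkin bound, so no binary code with n = 30, d = 19 and 6 codewords exists.


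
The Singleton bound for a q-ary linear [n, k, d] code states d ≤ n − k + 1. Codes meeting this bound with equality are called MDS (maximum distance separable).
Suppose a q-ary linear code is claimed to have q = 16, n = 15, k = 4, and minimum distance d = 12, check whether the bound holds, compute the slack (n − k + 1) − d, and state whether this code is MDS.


Singleton RHS = n − k + 1 = 12, slack = 0, bound satisfied, MDS.

Singleton bound: d ≤ n − k + 1.
Here n = 15, k = 4, so n − k + 1 = 12.
Given d = 12, check d ≤ 12: YES.
Slack = (n − k + 1) − d = 0.
The code is MDS (slack = 0).
Description: the claimed parameters are [15, 4, 12]_16; such a code would be MDS (meets Singleton bound).


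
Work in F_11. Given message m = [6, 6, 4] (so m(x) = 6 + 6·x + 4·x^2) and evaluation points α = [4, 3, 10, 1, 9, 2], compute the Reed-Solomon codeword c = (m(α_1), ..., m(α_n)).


c = [6, 5, 4, 5, 10, 1]

Message polynomial: m(x) = 6 + 6·x + 4·x^2 (mod 11).
For each evaluation point α_i, compute m(α_i) mod 11:
  α_1 = 4: Horner steps 4 → 0 → 6, so m(4) = 6.
  α_2 = 3: Horner steps 4 → 7 → 5, so m(3) = 5.
  α_3 = 10: Horner steps 4 → 2 → 4, so m(10) = 4.
  α_4 = 1: Horner steps 4 → 10 → 5, so m(1) = 5.
  α_5 = 9: Horner steps 4 → 9 → 10, so m(9) = 10.
  α_6 = 2: Horner steps 4 → 3 → 1, so m(2) = 1.
Codeword c = [6, 5, 4, 5, 10, 1] ∈ F_11^6.


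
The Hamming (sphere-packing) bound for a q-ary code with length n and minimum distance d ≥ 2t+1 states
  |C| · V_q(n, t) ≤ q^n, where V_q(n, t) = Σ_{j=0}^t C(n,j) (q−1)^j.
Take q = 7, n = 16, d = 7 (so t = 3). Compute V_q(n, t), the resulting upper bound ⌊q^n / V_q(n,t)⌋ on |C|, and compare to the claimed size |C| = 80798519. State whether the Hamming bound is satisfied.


V_q(n, t) = 125377, q^n = 33232930569601, Hamming bound = 265064011, |C| = 80798519 ≤ bound (satisfied).

Step 1: Compute V_q(n, t) = Σ_{j=0}^3 C(n, j) (q−1)^j.
  j = 0: C(16,0)·(6)^0 = 1·1 = 1.
  j = 1: C(16,1)·(6)^1 = 16·6 = 96.
  j = 2: C(16,2)·(6)^2 = 120·36 = 4320.
  j = 3: C(16,3)·(6)^3 = 560·216 = 120960.
  V_q(n, t) = 1 + 96 + 4320 + 120960 = 125377.
Step 2: q^n = 7^16 = 33232930569601.
Step 3: Hamming bound ⌊q^n / V_q(n,t)⌋ = ⌊33232930569601/125377⌋ = 265064011.
Step 4: Compare |C| = 80798519 to 265064011: satisfied.
The claimed |C| lies below the Hamming bound.


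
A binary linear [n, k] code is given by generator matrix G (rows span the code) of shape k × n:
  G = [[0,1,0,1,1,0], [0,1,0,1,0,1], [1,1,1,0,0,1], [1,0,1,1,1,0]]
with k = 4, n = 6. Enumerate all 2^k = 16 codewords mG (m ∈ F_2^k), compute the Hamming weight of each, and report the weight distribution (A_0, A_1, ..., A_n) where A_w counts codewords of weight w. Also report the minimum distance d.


Weight distribution: A_0 = 1, A_1 = 2, A_2 = 2, A_3 = 4, A_4 = 5, A_5 = 2. Minimum distance d = 1.

Enumerate all 2^4 = 16 messages m ∈ F_2^4.
For each, compute codeword c = mG in F_2^6, then tally its weight.
  m = 0000 → c = 000000, weight = 0.
  m = 1000 → c = 010110, weight = 3.
  m = 0100 → c = 010101, weight = 3.
  m = 1100 → c = 000011, weight = 2.
  m = 0010 → c = 111001, weight = 4.
  m = 1010 → c = 101111, weight = 5.
  m = 0110 → c = 101100, weight = 3.
  m = 1110 → c = 111010, weight = 4.
  m = 0001 → c = 101110, weight = 4.
  m = 1001 → c = 111000, weight = 3.
  m = 0101 → c = 111011, weight = 5.
  m = 1101 → c = 101101, weight = 4.
  m = 0011 → c = 010111, weight = 4.
  m = 1011 → c = 000001, weight = 1.
  m = 0111 → c = 000010, weight = 1.
  m = 1111 → c = 010100, weight = 2.
Tally weights:
  weight 0: 1 codewords.
  weight 1: 2 codewords.
  weight 2: 2 codewords.
  weight 3: 4 codewords.
  weight 4: 5 codewords.
  weight 5: 2 codewords.
Minimum distance d = smallest w > 0 with A_w > 0 = 1.
Sanity: Σ A_w = 16 = 2^4 = 16 ✓.


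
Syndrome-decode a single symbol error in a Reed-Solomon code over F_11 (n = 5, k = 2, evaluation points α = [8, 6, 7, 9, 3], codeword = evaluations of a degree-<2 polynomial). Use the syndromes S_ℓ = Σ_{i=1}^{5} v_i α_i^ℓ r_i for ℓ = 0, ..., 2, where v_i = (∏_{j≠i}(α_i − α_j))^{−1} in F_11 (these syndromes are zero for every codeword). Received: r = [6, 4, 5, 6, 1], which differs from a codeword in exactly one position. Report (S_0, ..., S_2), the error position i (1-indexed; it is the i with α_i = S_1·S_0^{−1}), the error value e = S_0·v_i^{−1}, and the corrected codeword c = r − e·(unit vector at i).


S = (7, 8, 6), error at position 4, error magnitude e = 10, c = [6, 4, 5, 7, 1].

Step 1: column multipliers v_i = (∏_{j≠i}(α_i − α_j))^{−1} mod 11.
  i = 1 (α = 8): (8−6)(8−7)(8−9)(8−3) = 2·1·(−1)·5 = −10 ≡ 1, so v_1 = 1^{−1} = 1 (mod 11).
  i = 2 (α = 6): (6−8)(6−7)(6−9)(6−3) = (−2)·(−1)·(−3)·3 = −18 ≡ 4, so v_2 = 4^{−1} = 3 (mod 11).
  i = 3 (α = 7): (7−8)(7−6)(7−9)(7−3) = (−1)·1·(−2)·4 = 8 ≡ 8, so v_3 = 8^{−1} = 7 (mod 11).
  i = 4 (α = 9): (9−8)(9−6)(9−7)(9−3) = 1·3·2·6 = 36 ≡ 3, so v_4 = 3^{−1} = 4 (mod 11).
  i = 5 (α = 3): (3−8)(3−6)(3−7)(3−9) = (−5)·(−3)·(−4)·(−6) = 360 ≡ 8, so v_5 = 8^{−1} = 7 (mod 11).
  v = [1, 3, 7, 4, 7].
Step 2: syndromes of r = [6, 4, 5, 6, 1] (all sums mod 11).
  S_0 = Σ v_i r_i = 1·6 + 3·4 + 7·5 + 4·6 + 7·1 = 84 ≡ 7.
  S_1 = Σ v_i α_i r_i = 1·8·6 + 3·6·4 + 7·7·5 + 4·9·6 + 7·3·1 = 602 ≡ 8.
  α_i^2 mod 11 = [9, 3, 5, 4, 9].
  S_2 = Σ v_i α_i^2 r_i = 1·9·6 + 3·3·4 + 7·5·5 + 4·4·6 + 7·9·1 = 424 ≡ 6.
  S = (7, 8, 6) ≠ 0, so r is not a codeword (an error is present).
Step 3: locate the error. For a single error e at position i, S_ℓ = v_i·e·α_i^ℓ, so α_err = S_1/S_0.
  S_0^{−1} = 7^{−1} = 8 (mod 11), so α_err = 8·8 = 64 ≡ 9 = α_4. Error position i = 4.
  Consistency check: S_2/S_1 = 6·7 = 42 ≡ 9 = α_err ✓ (single-error assumption holds).
Step 4: error magnitude e = S_0/v_4 = S_0·∏_{j≠4}(α_4 − α_j) = 7·3 = 21 ≡ 10 (mod 11).
Step 5: correct position 4: c_4 = r_4 − e = 6 − 10 ≡ 7 (mod 11). Hence c = [6, 4, 5, 7, 1].
  Check: interpolating c through the α_i gives m(x) = 9 + 1·x (degree < 2) with m(α_i) = c_i for every i, so c is indeed a codeword.


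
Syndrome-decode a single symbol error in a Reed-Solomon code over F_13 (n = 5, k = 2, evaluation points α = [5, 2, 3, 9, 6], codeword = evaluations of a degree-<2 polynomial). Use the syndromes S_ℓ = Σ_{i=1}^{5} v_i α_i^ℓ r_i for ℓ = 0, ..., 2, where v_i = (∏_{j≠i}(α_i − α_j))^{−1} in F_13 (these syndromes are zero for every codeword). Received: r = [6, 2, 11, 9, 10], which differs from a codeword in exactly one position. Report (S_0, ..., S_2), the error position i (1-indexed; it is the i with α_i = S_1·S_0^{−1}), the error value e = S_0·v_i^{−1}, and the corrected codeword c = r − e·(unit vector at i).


S = (10, 7, 1), error at position 2, error magnitude e = 8, c = [6, 7, 11, 9, 10].

Step 1: column multipliers v_i = (∏_{j≠i}(α_i − α_j))^{−1} mod 13.
  i = 1 (α = 5): (5−2)(5−3)(5−9)(5−6) = 3·2·(−4)·(−1) = 24 ≡ 11, so v_1 = 11^{−1} = 6 (mod 13).
  i = 2 (α = 2): (2−5)(2−3)(2−9)(2−6) = (−3)·(−1)·(−7)·(−4) = 84 ≡ 6, so v_2 = 6^{−1} = 11 (mod 13).
  i = 3 (α = 3): (3−5)(3−2)(3−9)(3−6) = (−2)·1·(−6)·(−3) = −36 ≡ 3, so v_3 = 3^{−1} = 9 (mod 13).
  i = 4 (α = 9): (9−5)(9−2)(9−3)(9−6) = 4·7·6·3 = 504 ≡ 10, so v_4 = 10^{−1} = 4 (mod 13).
  i = 5 (α = 6): (6−5)(6−2)(6−3)(6−9) = 1·4·3·(−3) = −36 ≡ 3, so v_5 = 3^{−1} = 9 (mod 13).
  v = [6, 11, 9, 4, 9].
Step 2: syndromes of r = [6, 2, 11, 9, 10] (all sums mod 13).
  S_0 = Σ v_i r_i = 6·6 + 11·2 + 9·11 + 4·9 + 9·10 = 283 ≡ 10.
  S_1 = Σ v_i α_i r_i = 6·5·6 + 11·2·2 + 9·3·11 + 4·9·9 + 9·6·10 = 1385 ≡ 7.
  α_i^2 mod 13 = [12, 4, 9, 3, 10].
  S_2 = Σ v_i α_i^2 r_i = 6·12·6 + 11·4·2 + 9·9·11 + 4·3·9 + 9·10·10 = 2419 ≡ 1.
  S = (10, 7, 1) ≠ 0, so r is not a codeword (an error is present).
Step 3: locate the error. For a single error e at position i, S_ℓ = v_i·e·α_i^ℓ, so α_err = S_1/S_0.
  S_0^{−1} = 10^{−1} = 4 (mod 13), so α_err = 7·4 = 28 ≡ 2 = α_2. Error position i = 2.
  Consistency check: S_2/S_1 = 1·2 = 2 ≡ 2 = α_err ✓ (single-error assumption holds).
Step 4: error magnitude e = S_0/v_2 = S_0·∏_{j≠2}(α_2 − α_j) = 10·6 = 60 ≡ 8 (mod 13).
Step 5: correct position 2: c_2 = r_2 − e = 2 − 8 ≡ 7 (mod 13). Hence c = [6, 7, 11, 9, 10].
  Check: interpolating c through the α_i gives m(x) = 12 + 4·x (degree < 2) with m(α_i) = c_i for every i, so c is indeed a codeword.


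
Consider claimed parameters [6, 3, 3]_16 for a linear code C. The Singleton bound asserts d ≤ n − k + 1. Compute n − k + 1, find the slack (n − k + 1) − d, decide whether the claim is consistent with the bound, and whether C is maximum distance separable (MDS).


Singleton RHS = n − k + 1 = 4, slack = 1, bound satisfied, not MDS.

Singleton bound: d ≤ n − k + 1.
Here n = 6, k = 3, so n − k + 1 = 4.
Given d = 3, check d ≤ 4: YES.
Slack = (n − k + 1) − d = 1.
The code is NOT MDS (slack = 1 > 0).
Description: the claimed parameters are [6, 3, 3]_16; such a code would be non-MDS.


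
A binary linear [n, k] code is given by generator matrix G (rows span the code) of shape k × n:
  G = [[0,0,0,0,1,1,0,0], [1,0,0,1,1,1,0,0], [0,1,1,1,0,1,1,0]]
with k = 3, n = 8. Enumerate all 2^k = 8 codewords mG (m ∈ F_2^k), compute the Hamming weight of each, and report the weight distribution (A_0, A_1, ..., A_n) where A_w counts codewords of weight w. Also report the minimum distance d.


Weight distribution: A_0 = 1, A_2 = 2, A_4 = 1, A_5 = 4. Minimum distance d = 2.

Enumerate all 2^3 = 8 messages m ∈ F_2^3.
For each, compute codeword c = mG in F_2^8, then tally its weight.
  m = 000 → c = 00000000, weight = 0.
  m = 100 → c = 00001100, weight = 2.
  m = 010 → c = 10011100, weight = 4.
  m = 110 → c = 10010000, weight = 2.
  m = 001 → c = 01110110, weight = 5.
  m = 101 → c = 01111010, weight = 5.
  m = 011 → c = 11101010, weight = 5.
  m = 111 → c = 11100110, weight = 5.
Tally weights:
  weight 0: 1 codewords.
  weight 2: 2 codewords.
  weight 4: 1 codewords.
  weight 5: 4 codewords.
Minimum distance d = smallest w > 0 with A_w > 0 = 2.
Sanity: Σ A_w = 8 = 2^3 = 8 ✓.


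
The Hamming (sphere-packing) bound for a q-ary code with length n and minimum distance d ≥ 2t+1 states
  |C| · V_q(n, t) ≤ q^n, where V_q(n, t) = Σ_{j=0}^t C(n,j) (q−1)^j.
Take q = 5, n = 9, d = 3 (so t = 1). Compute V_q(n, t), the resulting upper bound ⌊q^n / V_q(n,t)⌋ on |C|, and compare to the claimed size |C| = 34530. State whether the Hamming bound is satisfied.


V_q(n, t) = 37, q^n = 1953125, Hamming bound = 52787, |C| = 34530 ≤ bound (satisfied).

Step 1: Compute V_q(n, t) = Σ_{j=0}^1 C(n, j) (q−1)^j.
  j = 0: C(9,0)·(4)^0 = 1·1 = 1.
  j = 1: C(9,1)·(4)^1 = 9·4 = 36.
  V_q(n, t) = 1 + 36 = 37.
Step 2: q^n = 5^9 = 1953125.
Step 3: Hamming bound ⌊q^n / V_q(n,t)⌋ = ⌊1953125/37⌋ = 52787.
Step 4: Compare |C| = 34530 to 52787: satisfied.
The claimed |C| lies below the Hamming bound.


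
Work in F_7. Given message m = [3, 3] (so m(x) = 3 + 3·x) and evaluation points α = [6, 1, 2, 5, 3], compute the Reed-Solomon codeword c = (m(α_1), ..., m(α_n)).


c = [0, 6, 2, 4, 5]

Message polynomial: m(x) = 3 + 3·x (mod 7).
For each evaluation point α_i, compute m(α_i) mod 7:
  α_1 = 6: Horner steps 3 → 0, so m(6) = 0.
  α_2 = 1: Horner steps 3 → 6, so m(1) = 6.
  α_3 = 2: Horner steps 3 → 2, so m(2) = 2.
  α_4 = 5: Horner steps 3 → 4, so m(5) = 4.
  α_5 = 3: Horner steps 3 → 5, so m(3) = 5.
Codeword c = [0, 6, 2, 4, 5] ∈ F_7^5.


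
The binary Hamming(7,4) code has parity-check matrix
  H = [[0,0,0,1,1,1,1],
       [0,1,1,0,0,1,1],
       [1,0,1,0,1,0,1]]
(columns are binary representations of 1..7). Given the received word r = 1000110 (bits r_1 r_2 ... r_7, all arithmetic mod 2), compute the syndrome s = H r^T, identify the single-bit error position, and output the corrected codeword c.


s = (0, 1, 0)^T, error position = 2, corrected codeword c = 1100110

Compute s = H r^T mod 2 one row at a time:
  s_1 = 0 + 1 + 1 + 0 = 2 ≡ 0 (mod 2).
  s_2 = 0 + 0 + 1 + 0 = 1 ≡ 1 (mod 2).
  s_3 = 1 + 0 + 1 + 0 = 2 ≡ 0 (mod 2).
s = (0, 1, 0)^T — this equals column 2 of H (binary 010), so error is at position 2.
Correct: flip bit 2 of r = 1000110 to get c = 1100110.


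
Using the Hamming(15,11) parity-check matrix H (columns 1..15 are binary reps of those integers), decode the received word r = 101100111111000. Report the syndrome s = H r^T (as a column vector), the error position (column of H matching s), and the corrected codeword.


s = (1, 1, 0, 1)^T, error position = 13, corrected codeword c = 101100111111100

Compute s = H r^T mod 2 one row at a time:
  s_1 = 1 + 1 + 1 + 1 + 1 + 0 + 0 + 0 = 5 ≡ 1 (mod 2).
  s_2 = 1 + 0 + 0 + 1 + 1 + 0 + 0 + 0 = 3 ≡ 1 (mod 2).
  s_3 = 0 + 1 + 0 + 1 + 1 + 1 + 0 + 0 = 4 ≡ 0 (mod 2).
  s_4 = 1 + 1 + 0 + 1 + 1 + 1 + 0 + 0 = 5 ≡ 1 (mod 2).
s = (1, 1, 0, 1)^T — this equals column 13 of H (binary 1101), so error is at position 13.
Correct: flip bit 13 of r = 101100111111000 to get c = 101100111111100.


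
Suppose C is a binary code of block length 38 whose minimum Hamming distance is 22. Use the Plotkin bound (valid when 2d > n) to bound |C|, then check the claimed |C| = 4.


Plotkin bound M ≤ 6; given |C| = 4 ≤ bound (satisfied).

Check applicability: 2d = 44, n = 38.
2d − n = 6 > 0, so Plotkin applies.
Compute d/(2d−n) = 22/6 ≈ 3.6667.
⌊d/(2d−n)⌋ = 3.
Plotkin bound: M ≤ 2·3 = 6.
Given |C| = 4, check: satisfied.
This |C| is below the Plotkin bound.


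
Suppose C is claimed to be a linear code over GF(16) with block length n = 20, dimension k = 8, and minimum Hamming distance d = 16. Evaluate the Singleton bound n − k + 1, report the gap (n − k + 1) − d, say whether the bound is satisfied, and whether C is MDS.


Singleton RHS = n − k + 1 = 13, slack = -3, bound violated (no such code; not MDS).

Singleton bound: d ≤ n − k + 1.
Here n = 20, k = 8, so n − k + 1 = 13.
Given d = 16, check d ≤ 13: NO.
Slack = (n − k + 1) − d = -3.
The slack is negative: d = 16 exceeds n − k + 1 = 13 by 3, so the Singleton bound is violated and no linear [20, 8, 16]_16 code can exist. In particular it is not MDS (MDS requires d = n − k + 1 exactly).
Description: the claimed parameters are [20, 8, 16]_16; such a code would be impossible (violates the Singleton bound).


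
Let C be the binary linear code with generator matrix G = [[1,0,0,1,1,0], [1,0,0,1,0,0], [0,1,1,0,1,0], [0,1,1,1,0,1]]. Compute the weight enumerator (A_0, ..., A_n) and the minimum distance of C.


Weight distribution: A_0 = 1, A_1 = 1, A_2 = 4, A_3 = 4, A_4 = 3, A_5 = 3. Minimum distance d = 1.

Enumerate all 2^4 = 16 messages m ∈ F_2^4.
For each, compute codeword c = mG in F_2^6, then tally its weight.
  m = 0000 → c = 000000, weight = 0.
  m = 1000 → c = 100110, weight = 3.
  m = 0100 → c = 100100, weight = 2.
  m = 1100 → c = 000010, weight = 1.
  m = 0010 → c = 011010, weight = 3.
  m = 1010 → c = 111100, weight = 4.
  m = 0110 → c = 111110, weight = 5.
  m = 1110 → c = 011000, weight = 2.
  m = 0001 → c = 011101, weight = 4.
  m = 1001 → c = 111011, weight = 5.
  m = 0101 → c = 111001, weight = 4.
  m = 1101 → c = 011111, weight = 5.
  m = 0011 → c = 000111, weight = 3.
  m = 1011 → c = 100001, weight = 2.
  m = 0111 → c = 100011, weight = 3.
  m = 1111 → c = 000101, weight = 2.
Tally weights:
  weight 0: 1 codewords.
  weight 1: 1 codewords.
  weight 2: 4 codewords.
  weight 3: 4 codewords.
  weight 4: 3 codewords.
  weight 5: 3 codewords.
Minimum distance d = smallest w > 0 with A_w > 0 = 1.
Sanity: Σ A_w = 16 = 2^4 = 16 ✓.


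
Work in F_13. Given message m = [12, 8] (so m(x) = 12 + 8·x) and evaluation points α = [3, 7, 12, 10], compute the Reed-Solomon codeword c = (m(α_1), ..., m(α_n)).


c = [10, 3, 4, 1]

Message polynomial: m(x) = 12 + 8·x (mod 13).
For each evaluation point α_i, compute m(α_i) mod 13:
  α_1 = 3: Horner steps 8 → 10, so m(3) = 10.
  α_2 = 7: Horner steps 8 → 3, so m(7) = 3.
  α_3 = 12: Horner steps 8 → 4, so m(12) = 4.
  α_4 = 10: Horner steps 8 → 1, so m(10) = 1.
Codeword c = [10, 3, 4, 1] ∈ F_13^4.


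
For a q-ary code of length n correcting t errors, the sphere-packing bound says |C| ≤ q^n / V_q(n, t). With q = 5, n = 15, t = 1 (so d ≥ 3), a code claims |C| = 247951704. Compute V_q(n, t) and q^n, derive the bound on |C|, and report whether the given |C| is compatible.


V_q(n, t) = 61, q^n = 30517578125, Hamming bound = 500288165, |C| = 247951704 ≤ bound (satisfied).

Step 1: Compute V_q(n, t) = Σ_{j=0}^1 C(n, j) (q−1)^j.
  j = 0: C(15,0)·(4)^0 = 1·1 = 1.
  j = 1: C(15,1)·(4)^1 = 15·4 = 60.
  V_q(n, t) = 1 + 60 = 61.
Step 2: q^n = 5^15 = 30517578125.
Step 3: Hamming bound ⌊q^n / V_q(n,t)⌋ = ⌊30517578125/61⌋ = 500288165.
Step 4: Compare |C| = 247951704 to 500288165: satisfied.
The claimed |C| lies below the Hamming bound.


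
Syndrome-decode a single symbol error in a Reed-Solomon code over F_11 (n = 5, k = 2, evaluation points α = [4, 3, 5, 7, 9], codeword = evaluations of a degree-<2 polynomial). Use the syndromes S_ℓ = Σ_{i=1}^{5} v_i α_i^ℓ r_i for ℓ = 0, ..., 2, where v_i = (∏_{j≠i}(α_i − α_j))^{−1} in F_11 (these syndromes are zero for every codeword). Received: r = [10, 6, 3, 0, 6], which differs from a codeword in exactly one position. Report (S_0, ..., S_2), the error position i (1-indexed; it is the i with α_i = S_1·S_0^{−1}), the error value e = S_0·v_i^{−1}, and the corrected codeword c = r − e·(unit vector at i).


S = (1, 9, 4), error at position 5, error magnitude e = 9, c = [10, 6, 3, 0, 8].

Step 1: column multipliers v_i = (∏_{j≠i}(α_i − α_j))^{−1} mod 11.
  i = 1 (α = 4): (4−3)(4−5)(4−7)(4−9) = 1·(−1)·(−3)·(−5) = −15 ≡ 7, so v_1 = 7^{−1} = 8 (mod 11).
  i = 2 (α = 3): (3−4)(3−5)(3−7)(3−9) = (−1)·(−2)·(−4)·(−6) = 48 ≡ 4, so v_2 = 4^{−1} = 3 (mod 11).
  i = 3 (α = 5): (5−4)(5−3)(5−7)(5−9) = 1·2·(−2)·(−4) = 16 ≡ 5, so v_3 = 5^{−1} = 9 (mod 11).
  i = 4 (α = 7): (7−4)(7−3)(7−5)(7−9) = 3·4·2·(−2) = −48 ≡ 7, so v_4 = 7^{−1} = 8 (mod 11).
  i = 5 (α = 9): (9−4)(9−3)(9−5)(9−7) = 5·6·4·2 = 240 ≡ 9, so v_5 = 9^{−1} = 5 (mod 11).
  v = [8, 3, 9, 8, 5].
Step 2: syndromes of r = [10, 6, 3, 0, 6] (all sums mod 11).
  S_0 = Σ v_i r_i = 8·10 + 3·6 + 9·3 + 8·0 + 5·6 = 155 ≡ 1.
  S_1 = Σ v_i α_i r_i = 8·4·10 + 3·3·6 + 9·5·3 + 8·7·0 + 5·9·6 = 779 ≡ 9.
  α_i^2 mod 11 = [5, 9, 3, 5, 4].
  S_2 = Σ v_i α_i^2 r_i = 8·5·10 + 3·9·6 + 9·3·3 + 8·5·0 + 5·4·6 = 763 ≡ 4.
  S = (1, 9, 4) ≠ 0, so r is not a codeword (an error is present).
Step 3: locate the error. For a single error e at position i, S_ℓ = v_i·e·α_i^ℓ, so α_err = S_1/S_0.
  S_0^{−1} = 1^{−1} = 1 (mod 11), so α_err = 9·1 = 9 ≡ 9 = α_5. Error position i = 5.
  Consistency check: S_2/S_1 = 4·5 = 20 ≡ 9 = α_err ✓ (single-error assumption holds).
Step 4: error magnitude e = S_0/v_5 = S_0·∏_{j≠5}(α_5 − α_j) = 1·9 = 9 ≡ 9 (mod 11).
Step 5: correct position 5: c_5 = r_5 − e = 6 − 9 ≡ 8 (mod 11). Hence c = [10, 6, 3, 0, 8].
  Check: interpolating c through the α_i gives m(x) = 5 + 4·x (degree < 2) with m(α_i) = c_i for every i, so c is indeed a codeword.


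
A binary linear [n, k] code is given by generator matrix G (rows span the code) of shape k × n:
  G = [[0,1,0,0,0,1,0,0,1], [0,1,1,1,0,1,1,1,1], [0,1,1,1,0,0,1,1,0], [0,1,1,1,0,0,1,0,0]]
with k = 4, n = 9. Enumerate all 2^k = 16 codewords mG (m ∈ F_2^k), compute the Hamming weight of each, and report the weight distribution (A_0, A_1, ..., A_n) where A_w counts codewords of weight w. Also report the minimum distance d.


Weight distribution: A_0 = 1, A_1 = 2, A_2 = 2, A_3 = 3, A_4 = 3, A_5 = 2, A_6 = 2, A_7 = 1. Minimum distance d = 1.

Enumerate all 2^4 = 16 messages m ∈ F_2^4.
For each, compute codeword c = mG in F_2^9, then tally its weight.
  m = 0000 → c = 000000000, weight = 0.
  m = 1000 → c = 010001001, weight = 3.
  m = 0100 → c = 011101111, weight = 7.
  m = 1100 → c = 001100110, weight = 4.
  m = 0010 → c = 011100110, weight = 5.
  m = 1010 → c = 001101111, weight = 6.
  m = 0110 → c = 000001001, weight = 2.
  m = 1110 → c = 010000000, weight = 1.
  m = 0001 → c = 011100100, weight = 4.
  m = 1001 → c = 001101101, weight = 5.
  m = 0101 → c = 000001011, weight = 3.
  m = 1101 → c = 010000010, weight = 2.
  m = 0011 → c = 000000010, weight = 1.
  m = 1011 → c = 010001011, weight = 4.
  m = 0111 → c = 011101101, weight = 6.
  m = 1111 → c = 001100100, weight = 3.
Tally weights:
  weight 0: 1 codewords.
  weight 1: 2 codewords.
  weight 2: 2 codewords.
  weight 3: 3 codewords.
  weight 4: 3 codewords.
  weight 5: 2 codewords.
  weight 6: 2 codewords.
  weight 7: 1 codewords.
Minimum distance d = smallest w > 0 with A_w > 0 = 1.
Sanity: Σ A_w = 16 = 2^4 = 16 ✓.


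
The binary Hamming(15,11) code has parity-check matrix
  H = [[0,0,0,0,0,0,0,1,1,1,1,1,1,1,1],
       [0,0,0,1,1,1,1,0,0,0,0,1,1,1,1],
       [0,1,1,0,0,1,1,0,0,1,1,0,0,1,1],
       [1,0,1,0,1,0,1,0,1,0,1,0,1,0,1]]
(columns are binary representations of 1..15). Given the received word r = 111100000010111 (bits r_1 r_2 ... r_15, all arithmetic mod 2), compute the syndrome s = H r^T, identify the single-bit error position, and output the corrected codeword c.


s = (0, 0, 1, 1)^T, error position = 3, corrected codeword c = 110100000010111

Compute s = H r^T mod 2 one row at a time:
  s_1 = 0 + 0 + 0 + 1 + 0 + 1 + 1 + 1 = 4 ≡ 0 (mod 2).
  s_2 = 1 + 0 + 0 + 0 + 0 + 1 + 1 + 1 = 4 ≡ 0 (mod 2).
  s_3 = 1 + 1 + 0 + 0 + 0 + 1 + 1 + 1 = 5 ≡ 1 (mod 2).
  s_4 = 1 + 1 + 0 + 0 + 0 + 1 + 1 + 1 = 5 ≡ 1 (mod 2).
s = (0, 0, 1, 1)^T — this equals column 3 of H (binary 0011), so error is at position 3.
Correct: flip bit 3 of r = 111100000010111 to get c = 110100000010111.


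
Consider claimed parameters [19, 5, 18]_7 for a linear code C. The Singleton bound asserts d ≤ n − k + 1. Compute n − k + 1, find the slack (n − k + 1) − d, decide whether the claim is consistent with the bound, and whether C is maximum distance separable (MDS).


Singleton RHS = n − k + 1 = 15, slack = -3, bound violated (no such code; not MDS).

Singleton bound: d ≤ n − k + 1.
Here n = 19, k = 5, so n − k + 1 = 15.
Given d = 18, check d ≤ 15: NO.
Slack = (n − k + 1) − d = -3.
The slack is negative: d = 18 exceeds n − k + 1 = 15 by 3, so the Singleton bound is violated and no linear [19, 5, 18]_7 code can exist. In particular it is not MDS (MDS requires d = n − k + 1 exactly).
Description: the claimed parameters are [19, 5, 18]_7; such a code would be impossible (violates the Singleton bound).


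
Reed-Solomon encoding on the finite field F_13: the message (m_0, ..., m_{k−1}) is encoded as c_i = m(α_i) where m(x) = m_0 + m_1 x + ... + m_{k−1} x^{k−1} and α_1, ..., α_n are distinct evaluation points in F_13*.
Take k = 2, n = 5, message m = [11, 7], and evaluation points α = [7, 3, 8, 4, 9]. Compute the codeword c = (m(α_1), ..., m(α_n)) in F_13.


c = [8, 6, 2, 0, 9]

Message polynomial: m(x) = 11 + 7·x (mod 13).
For each evaluation point α_i, compute m(α_i) mod 13:
  α_1 = 7: Horner steps 7 → 8, so m(7) = 8.
  α_2 = 3: Horner steps 7 → 6, so m(3) = 6.
  α_3 = 8: Horner steps 7 → 2, so m(8) = 2.
  α_4 = 4: Horner steps 7 → 0, so m(4) = 0.
  α_5 = 9: Horner steps 7 → 9, so m(9) = 9.
Codeword c = [8, 6, 2, 0, 9] ∈ F_13^5.


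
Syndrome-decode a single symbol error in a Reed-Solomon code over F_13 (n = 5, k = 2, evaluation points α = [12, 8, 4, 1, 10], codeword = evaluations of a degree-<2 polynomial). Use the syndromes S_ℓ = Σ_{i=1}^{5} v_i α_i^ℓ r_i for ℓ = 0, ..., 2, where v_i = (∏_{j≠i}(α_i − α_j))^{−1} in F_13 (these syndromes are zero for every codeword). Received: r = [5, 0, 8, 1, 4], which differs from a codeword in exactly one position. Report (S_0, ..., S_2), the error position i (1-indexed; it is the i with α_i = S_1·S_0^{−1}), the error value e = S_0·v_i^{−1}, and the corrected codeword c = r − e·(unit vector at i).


S = (12, 3, 4), error at position 5, error magnitude e = 8, c = [5, 0, 8, 1, 9].

Step 1: column multipliers v_i = (∏_{j≠i}(α_i − α_j))^{−1} mod 13.
  i = 1 (α = 12): (12−8)(12−4)(12−1)(12−10) = 4·8·11·2 = 704 ≡ 2, so v_1 = 2^{−1} = 7 (mod 13).
  i = 2 (α = 8): (8−12)(8−4)(8−1)(8−10) = (−4)·4·7·(−2) = 224 ≡ 3, so v_2 = 3^{−1} = 9 (mod 13).
  i = 3 (α = 4): (4−12)(4−8)(4−1)(4−10) = (−8)·(−4)·3·(−6) = −576 ≡ 9, so v_3 = 9^{−1} = 3 (mod 13).
  i = 4 (α = 1): (1−12)(1−8)(1−4)(1−10) = (−11)·(−7)·(−3)·(−9) = 2079 ≡ 12, so v_4 = 12^{−1} = 12 (mod 13).
  i = 5 (α = 10): (10−12)(10−8)(10−4)(10−1) = (−2)·2·6·9 = −216 ≡ 5, so v_5 = 5^{−1} = 8 (mod 13).
  v = [7, 9, 3, 12, 8].
Step 2: syndromes of r = [5, 0, 8, 1, 4] (all sums mod 13).
  S_0 = Σ v_i r_i = 7·5 + 9·0 + 3·8 + 12·1 + 8·4 = 103 ≡ 12.
  S_1 = Σ v_i α_i r_i = 7·12·5 + 9·8·0 + 3·4·8 + 12·1·1 + 8·10·4 = 848 ≡ 3.
  α_i^2 mod 13 = [1, 12, 3, 1, 9].
  S_2 = Σ v_i α_i^2 r_i = 7·1·5 + 9·12·0 + 3·3·8 + 12·1·1 + 8·9·4 = 407 ≡ 4.
  S = (12, 3, 4) ≠ 0, so r is not a codeword (an error is present).
Step 3: locate the error. For a single error e at position i, S_ℓ = v_i·e·α_i^ℓ, so α_err = S_1/S_0.
  S_0^{−1} = 12^{−1} = 12 (mod 13), so α_err = 3·12 = 36 ≡ 10 = α_5. Error position i = 5.
  Consistency check: S_2/S_1 = 4·9 = 36 ≡ 10 = α_err ✓ (single-error assumption holds).
Step 4: error magnitude e = S_0/v_5 = S_0·∏_{j≠5}(α_5 − α_j) = 12·5 = 60 ≡ 8 (mod 13).
Step 5: correct position 5: c_5 = r_5 − e = 4 − 8 ≡ 9 (mod 13). Hence c = [5, 0, 8, 1, 9].
  Check: interpolating c through the α_i gives m(x) = 3 + 11·x (degree < 2) with m(α_i) = c_i for every i, so c is indeed a codeword.
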